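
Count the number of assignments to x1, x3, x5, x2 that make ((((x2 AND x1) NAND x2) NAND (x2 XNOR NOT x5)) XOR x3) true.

Satisfying assignments: (0,0,0,0), (0,0,1,1), (0,1,0,1), (0,1,1,0), (1,0,0,0), (1,0,0,1), (1,0,1,1), (1,1,1,0)
Count: 8 out of 16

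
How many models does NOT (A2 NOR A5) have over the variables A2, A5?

Satisfying assignments: (0,1), (1,0), (1,1)
Count: 3 out of 4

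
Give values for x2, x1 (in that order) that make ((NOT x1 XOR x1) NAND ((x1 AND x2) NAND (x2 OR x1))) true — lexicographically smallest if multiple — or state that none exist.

x2=1, x1=1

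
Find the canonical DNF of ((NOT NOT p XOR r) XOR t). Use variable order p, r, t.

(NOT p AND NOT r AND t) OR (NOT p AND r AND NOT t) OR (p AND NOT r AND NOT t) OR (p AND r AND t)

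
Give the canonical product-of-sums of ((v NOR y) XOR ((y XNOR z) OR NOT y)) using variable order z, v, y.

ΠM(0, 1, 3, 4) = (z OR v OR y) AND (z OR v OR NOT y) AND (z OR NOT v OR NOT y) AND (NOT z OR v OR y)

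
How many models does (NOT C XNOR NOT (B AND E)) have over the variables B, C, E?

Satisfying assignments: (0,0,0), (0,0,1), (1,0,0), (1,1,1)
Count: 4 out of 8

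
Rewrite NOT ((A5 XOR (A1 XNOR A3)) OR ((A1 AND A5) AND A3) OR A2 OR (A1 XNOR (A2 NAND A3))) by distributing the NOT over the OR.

NOT (A5 XOR (A1 XNOR A3)) AND NOT ((A1 AND A5) AND A3) AND NOT A2 AND NOT (A1 XNOR (A2 NAND A3))
De Morgan's: NOT(OR of terms) = AND of negations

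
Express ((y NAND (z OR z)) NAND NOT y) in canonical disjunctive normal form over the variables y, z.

(y AND NOT z) OR (y AND z)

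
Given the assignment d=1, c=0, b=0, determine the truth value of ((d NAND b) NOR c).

Substituting: ((1 NAND 0) NOR 0)
= 0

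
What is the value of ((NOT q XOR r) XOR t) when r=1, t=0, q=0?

Substituting: ((NOT 0 XOR 1) XOR 0)
= 0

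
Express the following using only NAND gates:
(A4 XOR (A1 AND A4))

((A4 NAND (A4 NAND ((A1 NAND A4) NAND (A1 NAND A4)))) NAND (((A1 NAND A4) NAND (A1 NAND A4)) NAND (A4 NAND ((A1 NAND A4) NAND (A1 NAND A4)))))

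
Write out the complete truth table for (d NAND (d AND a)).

d | a | Output
--------------
0 | 0 | 1
0 | 1 | 1
1 | 0 | 1
1 | 1 | 0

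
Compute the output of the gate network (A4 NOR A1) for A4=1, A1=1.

Substituting: (1 NOR 1)
= 0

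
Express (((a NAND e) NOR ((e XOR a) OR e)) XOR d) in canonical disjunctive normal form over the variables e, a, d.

(NOT e AND NOT a AND d) OR (NOT e AND a AND d) OR (e AND NOT a AND d) OR (e AND a AND d)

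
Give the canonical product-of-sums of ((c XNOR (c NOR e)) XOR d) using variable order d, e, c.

ΠM(0, 1, 3, 6) = (d OR e OR c) AND (d OR e OR NOT c) AND (d OR NOT e OR NOT c) AND (NOT d OR NOT e OR c)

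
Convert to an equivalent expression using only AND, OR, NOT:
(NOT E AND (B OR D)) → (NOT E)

NOT (NOT E AND (B OR D)) OR (NOT E)
(Implication elimination: A → B = NOT A OR B)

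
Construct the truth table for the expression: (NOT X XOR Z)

X | Z | Output
--------------
0 | 0 | 1
0 | 1 | 0
1 | 0 | 0
1 | 1 | 1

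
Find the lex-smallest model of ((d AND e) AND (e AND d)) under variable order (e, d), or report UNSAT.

e=1, d=1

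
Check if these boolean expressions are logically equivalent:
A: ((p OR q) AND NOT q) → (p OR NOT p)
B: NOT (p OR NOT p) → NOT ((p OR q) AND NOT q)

Yes, Contrapositive is always equivalent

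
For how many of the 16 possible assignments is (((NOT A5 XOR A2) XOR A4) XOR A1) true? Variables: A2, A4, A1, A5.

Satisfying assignments: (0,0,0,0), (0,0,1,1), (0,1,0,1), (0,1,1,0), (1,0,0,1), (1,0,1,0), (1,1,0,0), (1,1,1,1)
Count: 8 out of 16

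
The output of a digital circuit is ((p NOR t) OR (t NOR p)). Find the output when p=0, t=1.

Substituting: ((0 NOR 1) OR (1 NOR 0))
= 0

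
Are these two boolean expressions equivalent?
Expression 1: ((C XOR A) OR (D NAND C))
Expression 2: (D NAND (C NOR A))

No. Counterexample: with D=1, A=0, C=0, Expression 1 = 1 but Expression 2 = 0.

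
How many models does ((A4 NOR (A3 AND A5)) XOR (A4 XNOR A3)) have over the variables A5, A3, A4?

Satisfying assignments: (0,1,0), (0,1,1), (1,1,1)
Count: 3 out of 8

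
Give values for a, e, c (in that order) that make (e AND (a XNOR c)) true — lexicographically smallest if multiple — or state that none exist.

a=0, e=1, c=0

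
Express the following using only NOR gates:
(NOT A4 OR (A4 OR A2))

(((A4 NOR A4) NOR ((A4 NOR A2) NOR (A4 NOR A2))) NOR ((A4 NOR A4) NOR ((A4 NOR A2) NOR (A4 NOR A2))))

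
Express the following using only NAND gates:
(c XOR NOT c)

((c NAND (c NAND (c NAND c))) NAND ((c NAND c) NAND (c NAND (c NAND c))))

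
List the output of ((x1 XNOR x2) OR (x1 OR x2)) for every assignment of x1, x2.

x1 | x2 | Output
----------------
0 | 0 | 1
0 | 1 | 1
1 | 0 | 1
1 | 1 | 1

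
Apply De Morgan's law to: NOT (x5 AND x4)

NOT x5 OR NOT x4
De Morgan's: NOT(AND of terms) = OR of negations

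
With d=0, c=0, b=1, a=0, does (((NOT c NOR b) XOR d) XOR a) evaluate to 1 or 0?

Substituting: (((NOT 0 NOR 1) XOR 0) XOR 0)
= 0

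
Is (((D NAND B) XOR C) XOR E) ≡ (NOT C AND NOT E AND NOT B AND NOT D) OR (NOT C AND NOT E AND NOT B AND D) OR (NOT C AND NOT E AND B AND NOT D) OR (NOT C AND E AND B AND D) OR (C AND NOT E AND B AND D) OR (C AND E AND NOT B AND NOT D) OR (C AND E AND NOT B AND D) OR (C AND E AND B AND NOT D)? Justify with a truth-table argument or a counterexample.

Yes, they are equivalent — the two output columns agree on all 16 assignments:
C | E | B | D | Expression 1 | Expression 2
-------------------------------------------
0 | 0 | 0 | 0 | 1 | 1
0 | 0 | 0 | 1 | 1 | 1
0 | 0 | 1 | 0 | 1 | 1
0 | 0 | 1 | 1 | 0 | 0
0 | 1 | 0 | 0 | 0 | 0
0 | 1 | 0 | 1 | 0 | 0
0 | 1 | 1 | 0 | 0 | 0
0 | 1 | 1 | 1 | 1 | 1
1 | 0 | 0 | 0 | 0 | 0
1 | 0 | 0 | 1 | 0 | 0
1 | 0 | 1 | 0 | 0 | 0
1 | 0 | 1 | 1 | 1 | 1
1 | 1 | 0 | 0 | 1 | 1
1 | 1 | 0 | 1 | 1 | 1
1 | 1 | 1 | 0 | 1 | 1
1 | 1 | 1 | 1 | 0 | 0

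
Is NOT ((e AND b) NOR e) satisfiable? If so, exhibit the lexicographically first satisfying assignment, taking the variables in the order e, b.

e=1, b=0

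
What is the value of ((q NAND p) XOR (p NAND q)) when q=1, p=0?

Substituting: ((1 NAND 0) XOR (0 NAND 1))
= 0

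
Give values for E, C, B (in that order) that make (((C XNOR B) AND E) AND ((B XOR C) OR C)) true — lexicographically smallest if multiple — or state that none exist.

E=1, C=1, B=1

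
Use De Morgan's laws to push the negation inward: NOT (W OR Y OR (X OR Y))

NOT W AND NOT Y AND NOT (X OR Y)
De Morgan's: NOT(OR of terms) = AND of negations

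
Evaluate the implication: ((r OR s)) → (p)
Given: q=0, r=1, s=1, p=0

Antecedent ((r OR s)) = 1; consequent (p) = 0.
1 → 0 = 0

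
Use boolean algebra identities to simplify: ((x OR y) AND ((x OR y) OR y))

By absorption (E AND (E OR v) = E):
= (x OR y)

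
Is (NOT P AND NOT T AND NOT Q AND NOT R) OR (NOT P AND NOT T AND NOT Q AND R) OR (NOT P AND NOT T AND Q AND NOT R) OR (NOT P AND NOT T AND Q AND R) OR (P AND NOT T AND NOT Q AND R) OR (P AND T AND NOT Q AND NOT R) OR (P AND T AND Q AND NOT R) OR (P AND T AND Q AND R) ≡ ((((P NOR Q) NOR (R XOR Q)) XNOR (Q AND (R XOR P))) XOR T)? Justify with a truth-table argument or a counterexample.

Yes, they are equivalent — the two output columns agree on all 16 assignments:
P | T | Q | R | Expression 1 | Expression 2
-------------------------------------------
0 | 0 | 0 | 0 | 1 | 1
0 | 0 | 0 | 1 | 1 | 1
0 | 0 | 1 | 0 | 1 | 1
0 | 0 | 1 | 1 | 1 | 1
0 | 1 | 0 | 0 | 0 | 0
0 | 1 | 0 | 1 | 0 | 0
0 | 1 | 1 | 0 | 0 | 0
0 | 1 | 1 | 1 | 0 | 0
1 | 0 | 0 | 0 | 0 | 0
1 | 0 | 0 | 1 | 1 | 1
1 | 0 | 1 | 0 | 0 | 0
1 | 0 | 1 | 1 | 0 | 0
1 | 1 | 0 | 0 | 1 | 1
1 | 1 | 0 | 1 | 0 | 0
1 | 1 | 1 | 0 | 1 | 1
1 | 1 | 1 | 1 | 1 | 1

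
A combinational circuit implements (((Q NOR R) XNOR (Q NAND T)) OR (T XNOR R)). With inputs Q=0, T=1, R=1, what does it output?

Substituting: (((0 NOR 1) XNOR (0 NAND 1)) OR (1 XNOR 1))
= 1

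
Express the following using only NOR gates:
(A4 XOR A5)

((((A4 NOR A5) NOR (A4 NOR A5)) NOR ((A4 NOR A5) NOR (A4 NOR A5))) NOR ((((A4 NOR A4) NOR (A5 NOR A5)) NOR ((A4 NOR A4) NOR (A5 NOR A5))) NOR (((A4 NOR A4) NOR (A5 NOR A5)) NOR ((A4 NOR A4) NOR (A5 NOR A5)))))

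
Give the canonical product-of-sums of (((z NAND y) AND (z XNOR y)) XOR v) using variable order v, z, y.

ΠM(1, 2, 3, 4) = (v OR z OR NOT y) AND (v OR NOT z OR y) AND (v OR NOT z OR NOT y) AND (NOT v OR z OR y)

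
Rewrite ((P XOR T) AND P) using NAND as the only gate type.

((((P NAND (P NAND T)) NAND (T NAND (P NAND T))) NAND P) NAND (((P NAND (P NAND T)) NAND (T NAND (P NAND T))) NAND P))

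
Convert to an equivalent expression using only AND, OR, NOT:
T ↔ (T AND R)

(T AND (T AND R)) OR (NOT T AND NOT (T AND R))
(Biconditional = both true or both false)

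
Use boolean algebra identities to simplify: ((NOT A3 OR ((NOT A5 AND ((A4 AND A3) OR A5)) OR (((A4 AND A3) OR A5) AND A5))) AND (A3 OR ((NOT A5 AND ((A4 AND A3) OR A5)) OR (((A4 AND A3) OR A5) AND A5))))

By distribution ((E OR v) AND (E OR NOT v) = E) then distribution ((E AND v) OR (E AND NOT v) = E):
= ((A4 AND A3) OR A5)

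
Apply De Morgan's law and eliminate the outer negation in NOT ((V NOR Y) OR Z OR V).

NOT (V NOR Y) AND NOT Z AND NOT V
De Morgan's: NOT(OR of terms) = AND of negations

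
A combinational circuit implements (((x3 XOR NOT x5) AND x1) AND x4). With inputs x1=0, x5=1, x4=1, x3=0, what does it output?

Substituting: (((0 XOR NOT 1) AND 0) AND 1)
= 0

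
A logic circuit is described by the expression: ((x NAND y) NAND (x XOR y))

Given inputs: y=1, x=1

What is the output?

Substituting: ((1 NAND 1) NAND (1 XOR 1))
= 1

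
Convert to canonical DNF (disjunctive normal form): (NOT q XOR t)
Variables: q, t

(NOT q AND NOT t) OR (q AND t)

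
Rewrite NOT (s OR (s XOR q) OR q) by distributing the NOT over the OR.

NOT s AND NOT (s XOR q) AND NOT q
De Morgan's: NOT(OR of terms) = AND of negations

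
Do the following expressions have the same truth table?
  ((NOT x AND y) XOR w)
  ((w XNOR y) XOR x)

No. Counterexample: with w=0, y=0, x=0, Expression 1 = 0 but Expression 2 = 1.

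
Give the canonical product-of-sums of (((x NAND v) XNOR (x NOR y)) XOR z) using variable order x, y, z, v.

ΠM(2, 3, 4, 5, 8, 11, 12, 15) = (x OR y OR NOT z OR v) AND (x OR y OR NOT z OR NOT v) AND (x OR NOT y OR z OR v) AND (x OR NOT y OR z OR NOT v) AND (NOT x OR y OR z OR v) AND (NOT x OR y OR NOT z OR NOT v) AND (NOT x OR NOT y OR z OR v) AND (NOT x OR NOT y OR NOT z OR NOT v)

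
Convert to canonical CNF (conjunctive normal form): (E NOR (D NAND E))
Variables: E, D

(E OR D) AND (E OR NOT D) AND (NOT E OR D) AND (NOT E OR NOT D)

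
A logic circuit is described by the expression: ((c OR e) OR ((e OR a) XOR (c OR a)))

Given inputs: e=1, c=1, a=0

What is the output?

Substituting: ((1 OR 1) OR ((1 OR 0) XOR (1 OR 0)))
= 1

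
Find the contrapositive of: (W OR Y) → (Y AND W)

Contrapositive: NOT (Y AND W) → NOT (W OR Y)
Note: A statement and its contrapositive are logically equivalent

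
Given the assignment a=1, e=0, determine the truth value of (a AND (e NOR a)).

Substituting: (1 AND (0 NOR 1))
= 0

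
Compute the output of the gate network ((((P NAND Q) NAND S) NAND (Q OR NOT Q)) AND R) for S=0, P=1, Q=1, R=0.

Substituting: ((((1 NAND 1) NAND 0) NAND (1 OR NOT 1)) AND 0)
= 0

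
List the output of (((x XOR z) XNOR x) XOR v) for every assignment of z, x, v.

z | x | v | Output
------------------
0 | 0 | 0 | 1
0 | 0 | 1 | 0
0 | 1 | 0 | 1
0 | 1 | 1 | 0
1 | 0 | 0 | 0
1 | 0 | 1 | 1
1 | 1 | 0 | 0
1 | 1 | 1 | 1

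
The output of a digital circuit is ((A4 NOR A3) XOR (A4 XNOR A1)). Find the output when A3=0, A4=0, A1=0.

Substituting: ((0 NOR 0) XOR (0 XNOR 0))
= 0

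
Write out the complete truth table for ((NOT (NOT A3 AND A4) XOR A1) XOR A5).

A1 | A4 | A5 | A3 | Output
--------------------------
0 | 0 | 0 | 0 | 1
0 | 0 | 0 | 1 | 1
0 | 0 | 1 | 0 | 0
0 | 0 | 1 | 1 | 0
0 | 1 | 0 | 0 | 0
0 | 1 | 0 | 1 | 1
0 | 1 | 1 | 0 | 1
0 | 1 | 1 | 1 | 0
1 | 0 | 0 | 0 | 0
1 | 0 | 0 | 1 | 0
1 | 0 | 1 | 0 | 1
1 | 0 | 1 | 1 | 1
1 | 1 | 0 | 0 | 1
1 | 1 | 0 | 1 | 0
1 | 1 | 1 | 0 | 0
1 | 1 | 1 | 1 | 1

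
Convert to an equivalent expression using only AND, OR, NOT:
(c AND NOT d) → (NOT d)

NOT (c AND NOT d) OR (NOT d)
(Implication elimination: A → B = NOT A OR B)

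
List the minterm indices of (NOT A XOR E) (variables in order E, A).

Σm(0, 3) = (NOT E AND NOT A) OR (E AND A)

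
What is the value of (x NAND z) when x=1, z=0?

Substituting: (1 NAND 0)
= 1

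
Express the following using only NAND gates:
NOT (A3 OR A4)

(((A3 NAND A3) NAND (A4 NAND A4)) NAND ((A3 NAND A3) NAND (A4 NAND A4)))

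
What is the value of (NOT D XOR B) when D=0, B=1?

Substituting: (NOT 0 XOR 1)
= 0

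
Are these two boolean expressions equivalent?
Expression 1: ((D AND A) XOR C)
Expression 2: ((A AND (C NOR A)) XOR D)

No. Counterexample: with A=0, D=0, C=1, Expression 1 = 1 but Expression 2 = 0.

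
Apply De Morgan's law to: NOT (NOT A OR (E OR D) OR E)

A AND NOT (E OR D) AND NOT E
De Morgan's: NOT(OR of terms) = AND of negations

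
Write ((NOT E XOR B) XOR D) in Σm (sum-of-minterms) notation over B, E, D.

Σm(0, 3, 5, 6) = (NOT B AND NOT E AND NOT D) OR (NOT B AND E AND D) OR (B AND NOT E AND D) OR (B AND E AND NOT D)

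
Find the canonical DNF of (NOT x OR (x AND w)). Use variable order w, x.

(NOT w AND NOT x) OR (w AND NOT x) OR (w AND x)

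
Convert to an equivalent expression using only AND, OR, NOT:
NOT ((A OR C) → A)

(A OR C) AND NOT A
(Negated implication: NOT(A → B) = A AND NOT B)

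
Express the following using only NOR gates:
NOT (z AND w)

(((z NOR z) NOR (w NOR w)) NOR ((z NOR z) NOR (w NOR w)))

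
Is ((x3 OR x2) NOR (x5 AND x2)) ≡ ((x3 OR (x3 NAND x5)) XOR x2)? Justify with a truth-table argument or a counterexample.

No. Counterexample: with x2=0, x3=1, x5=0, Expression 1 = 0 but Expression 2 = 1.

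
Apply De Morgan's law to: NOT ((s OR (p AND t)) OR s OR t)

NOT (s OR (p AND t)) AND NOT s AND NOT t
De Morgan's: NOT(OR of terms) = AND of negations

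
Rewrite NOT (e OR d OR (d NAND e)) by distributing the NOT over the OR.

NOT e AND NOT d AND NOT (d NAND e)
De Morgan's: NOT(OR of terms) = AND of negations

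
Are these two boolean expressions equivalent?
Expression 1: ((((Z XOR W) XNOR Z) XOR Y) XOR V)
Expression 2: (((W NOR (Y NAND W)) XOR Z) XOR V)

No. Counterexample: with W=0, Z=0, Y=0, V=0, Expression 1 = 1 but Expression 2 = 0.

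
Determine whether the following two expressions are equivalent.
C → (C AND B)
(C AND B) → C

No, Converse is not equivalent to original (counterexample: B=0, C=1)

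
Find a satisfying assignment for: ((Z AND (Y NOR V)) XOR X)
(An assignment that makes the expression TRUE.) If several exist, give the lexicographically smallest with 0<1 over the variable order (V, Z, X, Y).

V=0, Z=0, X=1, Y=0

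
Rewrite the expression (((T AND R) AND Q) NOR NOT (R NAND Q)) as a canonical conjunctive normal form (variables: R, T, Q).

(NOT R OR T OR NOT Q) AND (NOT R OR NOT T OR NOT Q)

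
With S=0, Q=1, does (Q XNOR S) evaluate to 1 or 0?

Substituting: (1 XNOR 0)
= 0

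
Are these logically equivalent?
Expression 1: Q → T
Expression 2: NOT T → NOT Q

Yes, Contrapositive is always equivalent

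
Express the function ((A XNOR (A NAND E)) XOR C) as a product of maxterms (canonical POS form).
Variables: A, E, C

ΠM(0, 2, 5, 6) = (A OR E OR C) AND (A OR NOT E OR C) AND (NOT A OR E OR NOT C) AND (NOT A OR NOT E OR C)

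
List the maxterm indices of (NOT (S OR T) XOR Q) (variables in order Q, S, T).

ΠM(1, 2, 3, 4) = (Q OR S OR NOT T) AND (Q OR NOT S OR T) AND (Q OR NOT S OR NOT T) AND (NOT Q OR S OR T)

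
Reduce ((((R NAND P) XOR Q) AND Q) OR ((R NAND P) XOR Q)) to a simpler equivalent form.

By absorption (E OR (E AND v) = E):
= ((R NAND P) XOR Q)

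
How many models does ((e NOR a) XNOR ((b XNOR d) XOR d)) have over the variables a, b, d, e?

Satisfying assignments: (0,0,0,0), (0,0,1,0), (0,1,0,1), (0,1,1,1), (1,1,0,0), (1,1,0,1), (1,1,1,0), (1,1,1,1)
Count: 8 out of 16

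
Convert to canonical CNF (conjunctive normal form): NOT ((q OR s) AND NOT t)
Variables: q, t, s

(q OR t OR NOT s) AND (NOT q OR t OR s) AND (NOT q OR t OR NOT s)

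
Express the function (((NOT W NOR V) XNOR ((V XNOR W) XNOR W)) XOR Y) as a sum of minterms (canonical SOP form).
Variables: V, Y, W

Σm(0, 3, 6, 7) = (NOT V AND NOT Y AND NOT W) OR (NOT V AND Y AND W) OR (V AND Y AND NOT W) OR (V AND Y AND W)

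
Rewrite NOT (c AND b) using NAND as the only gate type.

(((c NAND b) NAND (c NAND b)) NAND ((c NAND b) NAND (c NAND b)))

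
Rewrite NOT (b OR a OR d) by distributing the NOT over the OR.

NOT b AND NOT a AND NOT d
De Morgan's: NOT(OR of terms) = AND of negations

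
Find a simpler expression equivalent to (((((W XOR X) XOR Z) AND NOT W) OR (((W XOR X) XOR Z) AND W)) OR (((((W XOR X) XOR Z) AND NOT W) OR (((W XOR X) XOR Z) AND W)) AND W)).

By absorption (E OR (E AND v) = E) then distribution ((E AND v) OR (E AND NOT v) = E):
= ((W XOR X) XOR Z)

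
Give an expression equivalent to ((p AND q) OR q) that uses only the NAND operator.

((((p NAND q) NAND (p NAND q)) NAND ((p NAND q) NAND (p NAND q))) NAND (q NAND q))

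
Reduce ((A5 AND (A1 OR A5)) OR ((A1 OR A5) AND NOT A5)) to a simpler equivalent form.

By distribution ((E AND v) OR (E AND NOT v) = E):
= (A1 OR A5)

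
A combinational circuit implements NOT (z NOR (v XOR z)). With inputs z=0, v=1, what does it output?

Substituting: NOT (0 NOR (1 XOR 0))
= 1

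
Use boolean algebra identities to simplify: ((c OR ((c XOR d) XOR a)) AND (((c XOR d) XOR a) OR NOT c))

By distribution ((E OR v) AND (E OR NOT v) = E):
= ((c XOR d) XOR a)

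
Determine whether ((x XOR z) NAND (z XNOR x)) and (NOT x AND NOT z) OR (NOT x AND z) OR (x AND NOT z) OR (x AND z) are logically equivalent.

Yes, they are equivalent — the two output columns agree on all 4 assignments:
x | z | Expression 1 | Expression 2
-----------------------------------
0 | 0 | 1 | 1
0 | 1 | 1 | 1
1 | 0 | 1 | 1
1 | 1 | 1 | 1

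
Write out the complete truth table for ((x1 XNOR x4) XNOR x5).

x4 | x1 | x5 | Output
---------------------
0 | 0 | 0 | 0
0 | 0 | 1 | 1
0 | 1 | 0 | 1
0 | 1 | 1 | 0
1 | 0 | 0 | 1
1 | 0 | 1 | 0
1 | 1 | 0 | 0
1 | 1 | 1 | 1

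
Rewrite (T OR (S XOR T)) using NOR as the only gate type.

((T NOR ((((S NOR T) NOR (S NOR T)) NOR ((S NOR T) NOR (S NOR T))) NOR ((((S NOR S) NOR (T NOR T)) NOR ((S NOR S) NOR (T NOR T))) NOR (((S NOR S) NOR (T NOR T)) NOR ((S NOR S) NOR (T NOR T)))))) NOR (T NOR ((((S NOR T) NOR (S NOR T)) NOR ((S NOR T) NOR (S NOR T))) NOR ((((S NOR S) NOR (T NOR T)) NOR ((S NOR S) NOR (T NOR T))) NOR (((S NOR S) NOR (T NOR T)) NOR ((S NOR S) NOR (T NOR T)))))))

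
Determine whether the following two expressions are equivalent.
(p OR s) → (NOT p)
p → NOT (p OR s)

Yes, Contrapositive is always equivalent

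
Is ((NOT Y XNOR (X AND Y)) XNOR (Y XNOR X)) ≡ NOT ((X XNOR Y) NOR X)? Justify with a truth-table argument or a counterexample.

No. Counterexample: with Y=0, X=0, Expression 1 = 0 but Expression 2 = 1.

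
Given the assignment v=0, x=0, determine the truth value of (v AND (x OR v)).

Substituting: (0 AND (0 OR 0))
= 0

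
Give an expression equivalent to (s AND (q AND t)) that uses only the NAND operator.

((s NAND ((q NAND t) NAND (q NAND t))) NAND (s NAND ((q NAND t) NAND (q NAND t))))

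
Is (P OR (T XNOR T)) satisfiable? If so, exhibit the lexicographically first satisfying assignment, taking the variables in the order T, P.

T=0, P=0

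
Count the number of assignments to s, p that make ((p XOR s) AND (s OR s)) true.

Satisfying assignments: (1,0)
Count: 1 out of 4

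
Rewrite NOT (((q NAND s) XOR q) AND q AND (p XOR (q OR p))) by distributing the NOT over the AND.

NOT ((q NAND s) XOR q) OR NOT q OR NOT (p XOR (q OR p))
De Morgan's: NOT(AND of terms) = OR of negations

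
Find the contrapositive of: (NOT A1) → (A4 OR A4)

Contrapositive: NOT (A4 OR A4) → A1
Note: A statement and its contrapositive are logically equivalent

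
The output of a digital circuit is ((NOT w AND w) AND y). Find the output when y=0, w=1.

Substituting: ((NOT 1 AND 1) AND 0)
= 0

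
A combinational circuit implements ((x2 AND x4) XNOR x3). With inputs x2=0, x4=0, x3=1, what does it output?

Substituting: ((0 AND 0) XNOR 1)
= 0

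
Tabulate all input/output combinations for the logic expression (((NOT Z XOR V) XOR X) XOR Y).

V | Z | X | Y | Output
----------------------
0 | 0 | 0 | 0 | 1
0 | 0 | 0 | 1 | 0
0 | 0 | 1 | 0 | 0
0 | 0 | 1 | 1 | 1
0 | 1 | 0 | 0 | 0
0 | 1 | 0 | 1 | 1
0 | 1 | 1 | 0 | 1
0 | 1 | 1 | 1 | 0
1 | 0 | 0 | 0 | 0
1 | 0 | 0 | 1 | 1
1 | 0 | 1 | 0 | 1
1 | 0 | 1 | 1 | 0
1 | 1 | 0 | 0 | 1
1 | 1 | 0 | 1 | 0
1 | 1 | 1 | 0 | 0
1 | 1 | 1 | 1 | 1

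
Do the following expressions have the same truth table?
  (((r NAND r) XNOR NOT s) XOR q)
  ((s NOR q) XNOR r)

No. Counterexample: with r=0, q=0, s=0, Expression 1 = 1 but Expression 2 = 0.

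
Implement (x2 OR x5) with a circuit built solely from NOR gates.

((x2 NOR x5) NOR (x2 NOR x5))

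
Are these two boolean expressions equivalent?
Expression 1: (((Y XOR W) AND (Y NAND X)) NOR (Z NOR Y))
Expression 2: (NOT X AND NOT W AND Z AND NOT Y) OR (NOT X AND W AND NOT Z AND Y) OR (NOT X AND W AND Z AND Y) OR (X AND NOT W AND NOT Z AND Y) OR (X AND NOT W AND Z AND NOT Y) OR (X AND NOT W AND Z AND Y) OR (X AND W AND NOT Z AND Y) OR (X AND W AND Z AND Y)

Yes, they are equivalent — the two output columns agree on all 16 assignments:
X | W | Z | Y | Expression 1 | Expression 2
-------------------------------------------
0 | 0 | 0 | 0 | 0 | 0
0 | 0 | 0 | 1 | 0 | 0
0 | 0 | 1 | 0 | 1 | 1
0 | 0 | 1 | 1 | 0 | 0
0 | 1 | 0 | 0 | 0 | 0
0 | 1 | 0 | 1 | 1 | 1
0 | 1 | 1 | 0 | 0 | 0
0 | 1 | 1 | 1 | 1 | 1
1 | 0 | 0 | 0 | 0 | 0
1 | 0 | 0 | 1 | 1 | 1
1 | 0 | 1 | 0 | 1 | 1
1 | 0 | 1 | 1 | 1 | 1
1 | 1 | 0 | 0 | 0 | 0
1 | 1 | 0 | 1 | 1 | 1
1 | 1 | 1 | 0 | 0 | 0
1 | 1 | 1 | 1 | 1 | 1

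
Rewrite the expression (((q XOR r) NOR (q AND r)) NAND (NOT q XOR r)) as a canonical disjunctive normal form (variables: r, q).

(NOT r AND q) OR (r AND NOT q) OR (r AND q)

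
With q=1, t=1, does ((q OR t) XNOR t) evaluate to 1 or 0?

Substituting: ((1 OR 1) XNOR 1)
= 1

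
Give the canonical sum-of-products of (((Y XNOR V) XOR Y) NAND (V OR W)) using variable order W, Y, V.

Σm(0, 1, 2, 3, 5, 7) = (NOT W AND NOT Y AND NOT V) OR (NOT W AND NOT Y AND V) OR (NOT W AND Y AND NOT V) OR (NOT W AND Y AND V) OR (W AND NOT Y AND V) OR (W AND Y AND V)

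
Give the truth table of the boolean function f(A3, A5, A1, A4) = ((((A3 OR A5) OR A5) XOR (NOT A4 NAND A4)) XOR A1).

A3 | A5 | A1 | A4 | Output
--------------------------
0 | 0 | 0 | 0 | 1
0 | 0 | 0 | 1 | 1
0 | 0 | 1 | 0 | 0
0 | 0 | 1 | 1 | 0
0 | 1 | 0 | 0 | 0
0 | 1 | 0 | 1 | 0
0 | 1 | 1 | 0 | 1
0 | 1 | 1 | 1 | 1
1 | 0 | 0 | 0 | 0
1 | 0 | 0 | 1 | 0
1 | 0 | 1 | 0 | 1
1 | 0 | 1 | 1 | 1
1 | 1 | 0 | 0 | 0
1 | 1 | 0 | 1 | 0
1 | 1 | 1 | 0 | 1
1 | 1 | 1 | 1 | 1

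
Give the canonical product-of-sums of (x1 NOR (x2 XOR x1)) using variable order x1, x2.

ΠM(1, 2, 3) = (x1 OR NOT x2) AND (NOT x1 OR x2) AND (NOT x1 OR NOT x2)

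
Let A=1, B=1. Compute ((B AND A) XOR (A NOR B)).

Substituting: ((1 AND 1) XOR (1 NOR 1))
= 1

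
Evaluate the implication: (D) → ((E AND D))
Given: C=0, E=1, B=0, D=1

Antecedent (D) = 1; consequent ((E AND D)) = 1.
1 → 1 = 1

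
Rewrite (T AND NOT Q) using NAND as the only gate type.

((T NAND (Q NAND Q)) NAND (T NAND (Q NAND Q)))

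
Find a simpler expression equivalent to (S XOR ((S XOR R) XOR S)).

By XOR self-cancellation ((E XOR v) XOR v = E):
= (S XOR R)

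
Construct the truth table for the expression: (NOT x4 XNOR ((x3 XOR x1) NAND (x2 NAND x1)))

x2 | x3 | x4 | x1 | Output
--------------------------
0 | 0 | 0 | 0 | 1
0 | 0 | 0 | 1 | 0
0 | 0 | 1 | 0 | 0
0 | 0 | 1 | 1 | 1
0 | 1 | 0 | 0 | 0
0 | 1 | 0 | 1 | 1
0 | 1 | 1 | 0 | 1
0 | 1 | 1 | 1 | 0
1 | 0 | 0 | 0 | 1
1 | 0 | 0 | 1 | 1
1 | 0 | 1 | 0 | 0
1 | 0 | 1 | 1 | 0
1 | 1 | 0 | 0 | 0
1 | 1 | 0 | 1 | 1
1 | 1 | 1 | 0 | 1
1 | 1 | 1 | 1 | 0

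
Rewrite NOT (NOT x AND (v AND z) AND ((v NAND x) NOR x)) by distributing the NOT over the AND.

x OR NOT (v AND z) OR NOT ((v NAND x) NOR x)
De Morgan's: NOT(AND of terms) = OR of negations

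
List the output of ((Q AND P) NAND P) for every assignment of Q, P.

Q | P | Output
--------------
0 | 0 | 1
0 | 1 | 1
1 | 0 | 1
1 | 1 | 0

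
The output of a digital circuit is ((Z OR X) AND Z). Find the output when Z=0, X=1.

Substituting: ((0 OR 1) AND 0)
= 0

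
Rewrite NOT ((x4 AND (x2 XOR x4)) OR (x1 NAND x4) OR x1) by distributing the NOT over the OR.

NOT (x4 AND (x2 XOR x4)) AND NOT (x1 NAND x4) AND NOT x1
De Morgan's: NOT(OR of terms) = AND of negations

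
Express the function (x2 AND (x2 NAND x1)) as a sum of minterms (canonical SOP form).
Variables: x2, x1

Σm(2) = (x2 AND NOT x1)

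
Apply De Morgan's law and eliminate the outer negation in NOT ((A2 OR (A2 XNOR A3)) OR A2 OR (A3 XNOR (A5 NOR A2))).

NOT (A2 OR (A2 XNOR A3)) AND NOT A2 AND NOT (A3 XNOR (A5 NOR A2))
De Morgan's: NOT(OR of terms) = AND of negations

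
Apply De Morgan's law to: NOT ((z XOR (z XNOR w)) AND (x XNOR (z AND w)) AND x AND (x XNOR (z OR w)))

NOT (z XOR (z XNOR w)) OR NOT (x XNOR (z AND w)) OR NOT x OR NOT (x XNOR (z OR w))
De Morgan's: NOT(AND of terms) = OR of negations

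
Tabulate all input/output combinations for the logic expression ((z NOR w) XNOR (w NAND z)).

w | z | Output
--------------
0 | 0 | 1
0 | 1 | 0
1 | 0 | 0
1 | 1 | 1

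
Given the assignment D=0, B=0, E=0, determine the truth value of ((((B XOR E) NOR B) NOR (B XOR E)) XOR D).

Substituting: ((((0 XOR 0) NOR 0) NOR (0 XOR 0)) XOR 0)
= 0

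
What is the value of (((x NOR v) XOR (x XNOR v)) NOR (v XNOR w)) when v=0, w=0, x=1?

Substituting: (((1 NOR 0) XOR (1 XNOR 0)) NOR (0 XNOR 0))
= 0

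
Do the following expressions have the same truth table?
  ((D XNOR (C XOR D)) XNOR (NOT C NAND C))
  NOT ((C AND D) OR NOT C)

No. Counterexample: with C=0, D=0, Expression 1 = 1 but Expression 2 = 0.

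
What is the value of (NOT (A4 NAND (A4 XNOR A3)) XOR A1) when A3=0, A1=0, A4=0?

Substituting: (NOT (0 NAND (0 XNOR 0)) XOR 0)
= 0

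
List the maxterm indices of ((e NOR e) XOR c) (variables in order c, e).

ΠM(1, 2) = (c OR NOT e) AND (NOT c OR e)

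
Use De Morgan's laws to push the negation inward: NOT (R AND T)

NOT R OR NOT T
De Morgan's: NOT(AND of terms) = OR of negations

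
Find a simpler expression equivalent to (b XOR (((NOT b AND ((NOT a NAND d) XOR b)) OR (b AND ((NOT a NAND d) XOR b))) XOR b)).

By XOR self-cancellation ((E XOR v) XOR v = E) then distribution ((E AND v) OR (E AND NOT v) = E):
= ((NOT a NAND d) XOR b)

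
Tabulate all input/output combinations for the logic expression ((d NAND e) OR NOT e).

d | e | Output
--------------
0 | 0 | 1
0 | 1 | 1
1 | 0 | 1
1 | 1 | 0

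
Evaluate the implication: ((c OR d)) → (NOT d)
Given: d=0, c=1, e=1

Antecedent ((c OR d)) = 1; consequent (NOT d) = 1.
1 → 1 = 1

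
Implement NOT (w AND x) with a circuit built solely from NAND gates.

(((w NAND x) NAND (w NAND x)) NAND ((w NAND x) NAND (w NAND x)))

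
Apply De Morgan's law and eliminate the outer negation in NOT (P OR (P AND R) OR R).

NOT P AND NOT (P AND R) AND NOT R
De Morgan's: NOT(OR of terms) = AND of negations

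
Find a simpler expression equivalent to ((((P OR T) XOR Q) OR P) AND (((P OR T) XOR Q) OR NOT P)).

By distribution ((E OR v) AND (E OR NOT v) = E):
= ((P OR T) XOR Q)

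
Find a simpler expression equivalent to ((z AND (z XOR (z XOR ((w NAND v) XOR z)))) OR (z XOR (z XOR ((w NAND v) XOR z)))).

By absorption (E OR (E AND v) = E) then XOR self-cancellation ((E XOR v) XOR v = E):
= ((w NAND v) XOR z)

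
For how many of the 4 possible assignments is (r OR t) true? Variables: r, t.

Satisfying assignments: (0,1), (1,0), (1,1)
Count: 3 out of 4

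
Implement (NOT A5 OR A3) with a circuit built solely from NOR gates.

(((A5 NOR A5) NOR A3) NOR ((A5 NOR A5) NOR A3))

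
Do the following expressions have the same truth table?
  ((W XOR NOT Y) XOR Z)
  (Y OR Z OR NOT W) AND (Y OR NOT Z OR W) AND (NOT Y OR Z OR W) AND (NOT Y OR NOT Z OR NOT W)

Yes, they are equivalent — the two output columns agree on all 8 assignments:
Y | Z | W | Expression 1 | Expression 2
---------------------------------------
0 | 0 | 0 | 1 | 1
0 | 0 | 1 | 0 | 0
0 | 1 | 0 | 0 | 0
0 | 1 | 1 | 1 | 1
1 | 0 | 0 | 0 | 0
1 | 0 | 1 | 1 | 1
1 | 1 | 0 | 1 | 1
1 | 1 | 1 | 0 | 0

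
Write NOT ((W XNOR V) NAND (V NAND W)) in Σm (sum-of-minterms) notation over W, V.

Σm(0) = (NOT W AND NOT V)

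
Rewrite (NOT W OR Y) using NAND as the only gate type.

(((W NAND W) NAND (W NAND W)) NAND (Y NAND Y))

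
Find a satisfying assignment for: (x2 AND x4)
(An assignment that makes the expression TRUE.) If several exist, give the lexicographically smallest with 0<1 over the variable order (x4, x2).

x4=1, x2=1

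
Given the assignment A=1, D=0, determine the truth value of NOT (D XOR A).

Substituting: NOT (0 XOR 1)
= 0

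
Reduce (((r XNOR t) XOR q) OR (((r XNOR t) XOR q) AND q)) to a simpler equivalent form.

By absorption (E OR (E AND v) = E):
= ((r XNOR t) XOR q)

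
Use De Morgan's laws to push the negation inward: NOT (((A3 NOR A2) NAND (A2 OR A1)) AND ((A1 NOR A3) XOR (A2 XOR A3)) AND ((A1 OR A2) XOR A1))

NOT ((A3 NOR A2) NAND (A2 OR A1)) OR NOT ((A1 NOR A3) XOR (A2 XOR A3)) OR NOT ((A1 OR A2) XOR A1)
De Morgan's: NOT(AND of terms) = OR of negations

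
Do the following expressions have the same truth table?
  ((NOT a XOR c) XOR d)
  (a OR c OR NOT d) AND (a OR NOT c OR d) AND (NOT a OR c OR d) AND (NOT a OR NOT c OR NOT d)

Yes, they are equivalent — the two output columns agree on all 8 assignments:
a | c | d | Expression 1 | Expression 2
---------------------------------------
0 | 0 | 0 | 1 | 1
0 | 0 | 1 | 0 | 0
0 | 1 | 0 | 0 | 0
0 | 1 | 1 | 1 | 1
1 | 0 | 0 | 0 | 0
1 | 0 | 1 | 1 | 1
1 | 1 | 0 | 1 | 1
1 | 1 | 1 | 0 | 0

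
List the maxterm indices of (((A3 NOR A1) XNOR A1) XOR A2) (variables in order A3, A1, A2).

ΠM(0, 2, 5, 6) = (A3 OR A1 OR A2) AND (A3 OR NOT A1 OR A2) AND (NOT A3 OR A1 OR NOT A2) AND (NOT A3 OR NOT A1 OR A2)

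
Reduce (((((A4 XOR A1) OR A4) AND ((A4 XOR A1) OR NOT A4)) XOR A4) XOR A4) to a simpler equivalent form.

By XOR self-cancellation ((E XOR v) XOR v = E) then distribution ((E OR v) AND (E OR NOT v) = E):
= (A4 XOR A1)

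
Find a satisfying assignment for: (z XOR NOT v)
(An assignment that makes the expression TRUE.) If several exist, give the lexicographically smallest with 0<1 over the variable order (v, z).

v=0, z=0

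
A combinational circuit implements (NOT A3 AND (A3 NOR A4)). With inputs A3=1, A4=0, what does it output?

Substituting: (NOT 1 AND (1 NOR 0))
= 0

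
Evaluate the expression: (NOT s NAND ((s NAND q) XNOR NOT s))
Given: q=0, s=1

Substituting: (NOT 1 NAND ((1 NAND 0) XNOR NOT 1))
= 1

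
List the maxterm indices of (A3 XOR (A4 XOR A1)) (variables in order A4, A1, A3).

ΠM(0, 3, 5, 6) = (A4 OR A1 OR A3) AND (A4 OR NOT A1 OR NOT A3) AND (NOT A4 OR A1 OR NOT A3) AND (NOT A4 OR NOT A1 OR A3)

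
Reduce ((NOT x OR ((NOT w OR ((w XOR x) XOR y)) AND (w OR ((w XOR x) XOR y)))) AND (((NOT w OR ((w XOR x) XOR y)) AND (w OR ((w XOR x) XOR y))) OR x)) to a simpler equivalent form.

By distribution ((E OR v) AND (E OR NOT v) = E) then distribution ((E OR v) AND (E OR NOT v) = E):
= ((w XOR x) XOR y)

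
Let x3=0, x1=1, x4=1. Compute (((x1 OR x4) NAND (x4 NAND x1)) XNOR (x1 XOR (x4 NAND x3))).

Substituting: (((1 OR 1) NAND (1 NAND 1)) XNOR (1 XOR (1 NAND 0)))
= 0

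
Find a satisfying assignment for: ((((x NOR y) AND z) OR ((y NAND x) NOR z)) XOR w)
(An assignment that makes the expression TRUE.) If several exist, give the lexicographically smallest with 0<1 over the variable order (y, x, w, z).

y=0, x=0, w=0, z=1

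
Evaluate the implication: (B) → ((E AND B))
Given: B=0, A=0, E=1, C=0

Antecedent (B) = 0; consequent ((E AND B)) = 0.
0 → 0 = 1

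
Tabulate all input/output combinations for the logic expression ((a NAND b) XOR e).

a | b | e | Output
------------------
0 | 0 | 0 | 1
0 | 0 | 1 | 0
0 | 1 | 0 | 1
0 | 1 | 1 | 0
1 | 0 | 0 | 1
1 | 0 | 1 | 0
1 | 1 | 0 | 0
1 | 1 | 1 | 1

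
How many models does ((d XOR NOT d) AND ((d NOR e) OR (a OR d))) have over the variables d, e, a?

Satisfying assignments: (0,0,0), (0,0,1), (0,1,1), (1,0,0), (1,0,1), (1,1,0), (1,1,1)
Count: 7 out of 8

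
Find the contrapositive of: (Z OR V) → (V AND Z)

Contrapositive: NOT (V AND Z) → NOT (Z OR V)
Note: A statement and its contrapositive are logically equivalent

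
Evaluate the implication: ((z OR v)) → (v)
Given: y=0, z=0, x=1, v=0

Antecedent ((z OR v)) = 0; consequent (v) = 0.
0 → 0 = 1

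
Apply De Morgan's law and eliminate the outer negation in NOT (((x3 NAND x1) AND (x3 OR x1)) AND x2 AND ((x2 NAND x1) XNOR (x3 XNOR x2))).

NOT ((x3 NAND x1) AND (x3 OR x1)) OR NOT x2 OR NOT ((x2 NAND x1) XNOR (x3 XNOR x2))
De Morgan's: NOT(AND of terms) = OR of negations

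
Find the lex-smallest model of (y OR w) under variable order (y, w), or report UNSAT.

y=0, w=1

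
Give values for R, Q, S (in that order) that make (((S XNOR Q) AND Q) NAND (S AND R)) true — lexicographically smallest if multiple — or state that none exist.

R=0, Q=0, S=0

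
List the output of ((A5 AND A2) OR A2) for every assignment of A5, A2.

A5 | A2 | Output
----------------
0 | 0 | 0
0 | 1 | 1
1 | 0 | 0
1 | 1 | 1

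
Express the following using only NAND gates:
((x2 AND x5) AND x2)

((((x2 NAND x5) NAND (x2 NAND x5)) NAND x2) NAND (((x2 NAND x5) NAND (x2 NAND x5)) NAND x2))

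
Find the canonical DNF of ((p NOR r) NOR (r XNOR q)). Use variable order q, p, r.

(NOT q AND NOT p AND r) OR (NOT q AND p AND r) OR (q AND p AND NOT r)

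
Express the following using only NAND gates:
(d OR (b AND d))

((d NAND d) NAND (((b NAND d) NAND (b NAND d)) NAND ((b NAND d) NAND (b NAND d))))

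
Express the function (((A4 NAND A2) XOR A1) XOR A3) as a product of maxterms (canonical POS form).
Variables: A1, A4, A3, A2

ΠM(2, 3, 5, 6, 8, 9, 12, 15) = (A1 OR A4 OR NOT A3 OR A2) AND (A1 OR A4 OR NOT A3 OR NOT A2) AND (A1 OR NOT A4 OR A3 OR NOT A2) AND (A1 OR NOT A4 OR NOT A3 OR A2) AND (NOT A1 OR A4 OR A3 OR A2) AND (NOT A1 OR A4 OR A3 OR NOT A2) AND (NOT A1 OR NOT A4 OR A3 OR A2) AND (NOT A1 OR NOT A4 OR NOT A3 OR NOT A2)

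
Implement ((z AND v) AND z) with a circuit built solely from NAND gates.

((((z NAND v) NAND (z NAND v)) NAND z) NAND (((z NAND v) NAND (z NAND v)) NAND z))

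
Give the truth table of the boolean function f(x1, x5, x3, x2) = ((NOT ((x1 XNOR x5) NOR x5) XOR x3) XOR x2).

x1 | x5 | x3 | x2 | Output
--------------------------
0 | 0 | 0 | 0 | 1
0 | 0 | 0 | 1 | 0
0 | 0 | 1 | 0 | 0
0 | 0 | 1 | 1 | 1
0 | 1 | 0 | 0 | 1
0 | 1 | 0 | 1 | 0
0 | 1 | 1 | 0 | 0
0 | 1 | 1 | 1 | 1
1 | 0 | 0 | 0 | 0
1 | 0 | 0 | 1 | 1
1 | 0 | 1 | 0 | 1
1 | 0 | 1 | 1 | 0
1 | 1 | 0 | 0 | 1
1 | 1 | 0 | 1 | 0
1 | 1 | 1 | 0 | 0
1 | 1 | 1 | 1 | 1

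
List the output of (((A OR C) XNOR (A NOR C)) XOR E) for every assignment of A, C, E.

A | C | E | Output
------------------
0 | 0 | 0 | 0
0 | 0 | 1 | 1
0 | 1 | 0 | 0
0 | 1 | 1 | 1
1 | 0 | 0 | 0
1 | 0 | 1 | 1
1 | 1 | 0 | 0
1 | 1 | 1 | 1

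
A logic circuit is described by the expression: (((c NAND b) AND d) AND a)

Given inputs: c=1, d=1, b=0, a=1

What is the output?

Substituting: (((1 NAND 0) AND 1) AND 1)
= 1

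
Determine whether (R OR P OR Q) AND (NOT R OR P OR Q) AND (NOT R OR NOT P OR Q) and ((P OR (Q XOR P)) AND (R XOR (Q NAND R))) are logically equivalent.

Yes, they are equivalent — the two output columns agree on all 8 assignments:
R | P | Q | Expression 1 | Expression 2
---------------------------------------
0 | 0 | 0 | 0 | 0
0 | 0 | 1 | 1 | 1
0 | 1 | 0 | 1 | 1
0 | 1 | 1 | 1 | 1
1 | 0 | 0 | 0 | 0
1 | 0 | 1 | 1 | 1
1 | 1 | 0 | 0 | 0
1 | 1 | 1 | 1 | 1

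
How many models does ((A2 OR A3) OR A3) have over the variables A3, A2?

Satisfying assignments: (0,1), (1,0), (1,1)
Count: 3 out of 4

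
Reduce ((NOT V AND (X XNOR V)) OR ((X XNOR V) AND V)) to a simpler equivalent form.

By distribution ((E AND v) OR (E AND NOT v) = E):
= (X XNOR V)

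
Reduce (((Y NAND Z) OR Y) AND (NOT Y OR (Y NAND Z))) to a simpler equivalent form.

By distribution ((E OR v) AND (E OR NOT v) = E):
= (Y NAND Z)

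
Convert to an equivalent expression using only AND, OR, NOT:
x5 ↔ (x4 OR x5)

(x5 AND (x4 OR x5)) OR (NOT x5 AND NOT (x4 OR x5))
(Biconditional = both true or both false)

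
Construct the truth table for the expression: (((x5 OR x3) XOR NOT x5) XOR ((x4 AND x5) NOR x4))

x3 | x5 | x4 | Output
---------------------
0 | 0 | 0 | 0
0 | 0 | 1 | 1
0 | 1 | 0 | 0
0 | 1 | 1 | 1
1 | 0 | 0 | 1
1 | 0 | 1 | 0
1 | 1 | 0 | 0
1 | 1 | 1 | 1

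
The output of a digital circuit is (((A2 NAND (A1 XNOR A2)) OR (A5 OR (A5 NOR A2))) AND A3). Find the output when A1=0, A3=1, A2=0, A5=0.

Substituting: (((0 NAND (0 XNOR 0)) OR (0 OR (0 NOR 0))) AND 1)
= 1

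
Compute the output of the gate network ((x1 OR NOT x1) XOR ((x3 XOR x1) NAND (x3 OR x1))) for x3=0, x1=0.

Substituting: ((0 OR NOT 0) XOR ((0 XOR 0) NAND (0 OR 0)))
= 0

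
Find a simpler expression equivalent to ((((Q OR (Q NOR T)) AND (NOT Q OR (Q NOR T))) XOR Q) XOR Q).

By XOR self-cancellation ((E XOR v) XOR v = E) then distribution ((E OR v) AND (E OR NOT v) = E):
= (Q NOR T)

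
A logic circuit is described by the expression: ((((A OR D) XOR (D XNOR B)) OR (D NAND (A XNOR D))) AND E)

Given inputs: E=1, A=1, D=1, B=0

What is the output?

Substituting: ((((1 OR 1) XOR (1 XNOR 0)) OR (1 NAND (1 XNOR 1))) AND 1)
= 1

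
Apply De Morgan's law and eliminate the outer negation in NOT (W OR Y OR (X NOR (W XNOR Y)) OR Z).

NOT W AND NOT Y AND NOT (X NOR (W XNOR Y)) AND NOT Z
De Morgan's: NOT(OR of terms) = AND of negations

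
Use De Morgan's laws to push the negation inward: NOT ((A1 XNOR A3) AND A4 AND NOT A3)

NOT (A1 XNOR A3) OR NOT A4 OR A3
De Morgan's: NOT(AND of terms) = OR of negations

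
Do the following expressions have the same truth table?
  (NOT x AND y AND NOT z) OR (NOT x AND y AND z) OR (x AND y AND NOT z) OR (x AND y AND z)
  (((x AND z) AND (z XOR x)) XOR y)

Yes, they are equivalent — the two output columns agree on all 8 assignments:
x | y | z | Expression 1 | Expression 2
---------------------------------------
0 | 0 | 0 | 0 | 0
0 | 0 | 1 | 0 | 0
0 | 1 | 0 | 1 | 1
0 | 1 | 1 | 1 | 1
1 | 0 | 0 | 0 | 0
1 | 0 | 1 | 0 | 0
1 | 1 | 0 | 1 | 1
1 | 1 | 1 | 1 | 1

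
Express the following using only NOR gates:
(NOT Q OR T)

(((Q NOR Q) NOR T) NOR ((Q NOR Q) NOR T))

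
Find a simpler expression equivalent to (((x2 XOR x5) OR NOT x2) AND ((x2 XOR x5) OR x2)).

By distribution ((E OR v) AND (E OR NOT v) = E):
= (x2 XOR x5)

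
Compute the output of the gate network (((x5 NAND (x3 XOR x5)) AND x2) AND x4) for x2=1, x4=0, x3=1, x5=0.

Substituting: (((0 NAND (1 XOR 0)) AND 1) AND 0)
= 0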